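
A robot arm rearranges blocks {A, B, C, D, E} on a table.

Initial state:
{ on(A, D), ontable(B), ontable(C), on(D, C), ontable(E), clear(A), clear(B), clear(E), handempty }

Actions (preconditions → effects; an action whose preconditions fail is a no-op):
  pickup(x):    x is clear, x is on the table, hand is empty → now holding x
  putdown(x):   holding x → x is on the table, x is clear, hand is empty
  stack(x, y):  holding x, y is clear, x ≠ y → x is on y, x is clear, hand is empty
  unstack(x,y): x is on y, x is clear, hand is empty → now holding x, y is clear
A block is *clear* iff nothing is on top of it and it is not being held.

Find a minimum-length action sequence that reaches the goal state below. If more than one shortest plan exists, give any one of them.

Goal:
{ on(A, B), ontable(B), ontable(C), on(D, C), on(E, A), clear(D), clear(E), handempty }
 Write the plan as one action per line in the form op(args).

unstack(A, D)
stack(A, B)
pickup(E)
stack(E, A)

step 1 (unstack(A, D)): towers=[B; C/D; E] holding=A
step 2 (stack(A, B)): towers=[B/A; C/D; E] holding=-
step 3 (pickup(E)): towers=[B/A; C/D] holding=E
step 4 (stack(E, A)): towers=[B/A/E; C/D] holding=-
goal check: towers=[B/A/E; C/D] holding=- — reached (length 4, optimal by BFS)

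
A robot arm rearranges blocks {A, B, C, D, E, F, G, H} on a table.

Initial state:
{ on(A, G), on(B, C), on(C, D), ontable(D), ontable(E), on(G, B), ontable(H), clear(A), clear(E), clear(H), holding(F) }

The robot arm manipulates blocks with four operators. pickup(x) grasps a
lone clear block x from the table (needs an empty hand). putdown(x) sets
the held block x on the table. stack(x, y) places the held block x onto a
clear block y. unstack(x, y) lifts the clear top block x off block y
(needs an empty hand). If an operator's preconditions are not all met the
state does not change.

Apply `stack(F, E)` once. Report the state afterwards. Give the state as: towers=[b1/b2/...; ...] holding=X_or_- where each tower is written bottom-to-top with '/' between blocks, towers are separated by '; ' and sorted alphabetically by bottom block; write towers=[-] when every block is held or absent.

before: towers=[D/C/B/G/A; E; H] holding=F
pre[stack(F, E)]: holding(F) yes, clear(E) yes, F≠E yes
all met → apply stack(F, E)
after:  towers=[D/C/B/G/A; E/F; H] holding=-

towers=[D/C/B/G/A; E/F; H] holding=-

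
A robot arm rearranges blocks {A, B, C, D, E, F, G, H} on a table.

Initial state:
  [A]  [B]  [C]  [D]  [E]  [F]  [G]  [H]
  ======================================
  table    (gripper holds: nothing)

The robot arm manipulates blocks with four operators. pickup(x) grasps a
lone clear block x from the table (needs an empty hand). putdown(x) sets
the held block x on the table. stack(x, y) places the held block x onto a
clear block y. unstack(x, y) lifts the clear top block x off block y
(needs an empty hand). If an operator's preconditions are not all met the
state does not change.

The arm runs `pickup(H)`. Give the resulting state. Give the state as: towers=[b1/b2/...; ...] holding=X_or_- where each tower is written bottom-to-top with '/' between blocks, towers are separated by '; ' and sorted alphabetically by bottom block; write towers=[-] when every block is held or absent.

towers=[A; B; C; D; E; F; G] holding=H

before: towers=[A; B; C; D; E; F; G; H] holding=-
pre[pickup(H)]: clear(H) ✓, ontable(H) ✓, handempty ✓
all met → apply pickup(H)
after:  towers=[A; B; C; D; E; F; G] holding=H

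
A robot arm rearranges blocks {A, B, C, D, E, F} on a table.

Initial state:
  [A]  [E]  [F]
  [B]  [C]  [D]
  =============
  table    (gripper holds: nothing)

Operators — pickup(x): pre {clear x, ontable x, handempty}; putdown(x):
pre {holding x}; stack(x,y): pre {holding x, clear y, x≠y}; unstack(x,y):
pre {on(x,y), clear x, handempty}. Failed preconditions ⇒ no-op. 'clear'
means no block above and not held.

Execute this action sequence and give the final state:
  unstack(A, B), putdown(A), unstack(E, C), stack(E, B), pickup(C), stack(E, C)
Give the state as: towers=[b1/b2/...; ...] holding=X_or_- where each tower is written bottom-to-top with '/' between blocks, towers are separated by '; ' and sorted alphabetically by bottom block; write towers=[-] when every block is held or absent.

step 1 (unstack(A, B)): towers=[B; C/E; D/F] holding=A
step 2 (putdown(A)): towers=[A; B; C/E; D/F] holding=-
step 3 (unstack(E, C)): towers=[A; B; C; D/F] holding=E
step 4 (stack(E, B)): towers=[A; B/E; C; D/F] holding=-
step 5 (pickup(C)): towers=[A; B/E; D/F] holding=C
step 6 (stack(E, C)) [no-op]: towers=[A; B/E; D/F] holding=C

towers=[A; B/E; D/F] holding=C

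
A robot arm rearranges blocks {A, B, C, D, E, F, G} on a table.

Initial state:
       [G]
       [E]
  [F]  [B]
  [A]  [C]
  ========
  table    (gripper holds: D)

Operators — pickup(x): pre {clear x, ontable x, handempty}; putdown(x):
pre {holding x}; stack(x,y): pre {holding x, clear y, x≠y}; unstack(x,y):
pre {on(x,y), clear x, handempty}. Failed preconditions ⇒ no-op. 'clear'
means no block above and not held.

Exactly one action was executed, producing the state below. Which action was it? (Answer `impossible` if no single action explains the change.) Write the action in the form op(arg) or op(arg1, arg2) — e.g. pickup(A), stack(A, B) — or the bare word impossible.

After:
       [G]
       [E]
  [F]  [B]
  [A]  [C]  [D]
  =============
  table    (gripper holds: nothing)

putdown(D)

target: towers=[A/F; C/B/E/G; D] holding=-
        putdown(D) → towers=[A/F; C/B/E/G; D] holding=-  ← match
       stack(D, F) → towers=[A/F/D; C/B/E/G] holding=-
       stack(D, G) → towers=[A/F; C/B/E/G/D] holding=-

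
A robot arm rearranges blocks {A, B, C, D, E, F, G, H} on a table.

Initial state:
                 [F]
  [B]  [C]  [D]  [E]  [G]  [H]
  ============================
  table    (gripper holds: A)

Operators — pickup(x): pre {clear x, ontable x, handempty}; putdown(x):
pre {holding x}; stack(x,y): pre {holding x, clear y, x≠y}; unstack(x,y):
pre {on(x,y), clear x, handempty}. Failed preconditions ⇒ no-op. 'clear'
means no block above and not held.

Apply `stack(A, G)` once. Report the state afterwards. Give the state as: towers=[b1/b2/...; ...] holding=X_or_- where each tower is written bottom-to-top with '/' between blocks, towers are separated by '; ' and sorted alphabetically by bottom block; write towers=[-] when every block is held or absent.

towers=[B; C; D; E/F; G/A; H] holding=-

before: towers=[B; C; D; E/F; G; H] holding=A
pre[stack(A, G)]: holding(A) ✓, clear(G) ✓, A≠G ✓
all met → apply stack(A, G)
after:  towers=[B; C; D; E/F; G/A; H] holding=-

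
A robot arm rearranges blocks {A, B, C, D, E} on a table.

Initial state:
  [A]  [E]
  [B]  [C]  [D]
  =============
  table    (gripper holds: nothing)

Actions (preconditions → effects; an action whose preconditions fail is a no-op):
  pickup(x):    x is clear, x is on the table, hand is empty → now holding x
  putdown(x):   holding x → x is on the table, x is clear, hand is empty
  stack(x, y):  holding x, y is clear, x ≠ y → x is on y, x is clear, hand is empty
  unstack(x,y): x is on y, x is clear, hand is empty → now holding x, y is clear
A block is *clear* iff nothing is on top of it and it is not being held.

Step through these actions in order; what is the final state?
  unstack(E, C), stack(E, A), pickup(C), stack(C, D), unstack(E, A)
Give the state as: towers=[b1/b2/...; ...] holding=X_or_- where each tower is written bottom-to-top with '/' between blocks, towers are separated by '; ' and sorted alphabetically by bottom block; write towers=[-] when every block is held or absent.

step 1 (unstack(E, C)): towers=[B/A; C; D] holding=E
step 2 (stack(E, A)): towers=[B/A/E; C; D] holding=-
step 3 (pickup(C)): towers=[B/A/E; D] holding=C
step 4 (stack(C, D)): towers=[B/A/E; D/C] holding=-
step 5 (unstack(E, A)): towers=[B/A; D/C] holding=E

towers=[B/A; D/C] holding=E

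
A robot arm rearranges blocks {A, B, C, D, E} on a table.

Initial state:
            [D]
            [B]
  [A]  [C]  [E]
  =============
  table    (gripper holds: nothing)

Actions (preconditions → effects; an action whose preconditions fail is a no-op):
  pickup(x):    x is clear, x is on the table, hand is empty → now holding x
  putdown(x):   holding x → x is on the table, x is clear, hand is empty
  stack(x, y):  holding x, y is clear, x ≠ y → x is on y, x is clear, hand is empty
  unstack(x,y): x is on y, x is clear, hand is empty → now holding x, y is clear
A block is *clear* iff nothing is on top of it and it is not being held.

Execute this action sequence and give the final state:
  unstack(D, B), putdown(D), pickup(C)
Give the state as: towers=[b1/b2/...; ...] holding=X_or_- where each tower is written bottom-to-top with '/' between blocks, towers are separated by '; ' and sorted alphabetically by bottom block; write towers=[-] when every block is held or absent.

towers=[A; D; E/B] holding=C

step 1 (unstack(D, B)): towers=[A; C; E/B] holding=D
step 2 (putdown(D)): towers=[A; C; D; E/B] holding=-
step 3 (pickup(C)): towers=[A; D; E/B] holding=C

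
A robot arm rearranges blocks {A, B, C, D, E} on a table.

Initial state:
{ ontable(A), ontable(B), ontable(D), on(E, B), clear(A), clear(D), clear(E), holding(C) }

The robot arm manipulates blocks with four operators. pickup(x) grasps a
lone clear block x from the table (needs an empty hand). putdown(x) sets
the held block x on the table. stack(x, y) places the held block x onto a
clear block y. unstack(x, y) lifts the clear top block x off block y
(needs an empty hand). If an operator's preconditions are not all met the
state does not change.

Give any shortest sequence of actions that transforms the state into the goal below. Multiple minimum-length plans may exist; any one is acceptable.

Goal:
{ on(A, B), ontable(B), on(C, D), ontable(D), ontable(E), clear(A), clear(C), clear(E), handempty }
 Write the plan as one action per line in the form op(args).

stack(C, D)
unstack(E, B)
putdown(E)
pickup(A)
stack(A, B)

step 1 (stack(C, D)): towers=[A; B/E; D/C] holding=-
step 2 (unstack(E, B)): towers=[A; B; D/C] holding=E
step 3 (putdown(E)): towers=[A; B; D/C; E] holding=-
step 4 (pickup(A)): towers=[B; D/C; E] holding=A
step 5 (stack(A, B)): towers=[B/A; D/C; E] holding=-
goal check: towers=[B/A; D/C; E] holding=- — reached (length 5, optimal by BFS)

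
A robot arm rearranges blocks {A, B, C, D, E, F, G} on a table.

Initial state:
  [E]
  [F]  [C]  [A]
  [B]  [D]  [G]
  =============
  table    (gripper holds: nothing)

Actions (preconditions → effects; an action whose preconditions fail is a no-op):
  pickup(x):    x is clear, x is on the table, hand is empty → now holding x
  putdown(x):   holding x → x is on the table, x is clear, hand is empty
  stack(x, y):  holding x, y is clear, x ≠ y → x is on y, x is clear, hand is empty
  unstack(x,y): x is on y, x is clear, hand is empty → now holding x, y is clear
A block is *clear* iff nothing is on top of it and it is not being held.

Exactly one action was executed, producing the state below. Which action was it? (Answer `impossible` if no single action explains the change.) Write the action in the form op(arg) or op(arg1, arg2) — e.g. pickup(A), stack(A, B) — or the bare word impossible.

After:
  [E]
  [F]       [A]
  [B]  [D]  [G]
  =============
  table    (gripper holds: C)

target: towers=[B/F/E; D; G/A] holding=C
     unstack(A, G) → towers=[B/F/E; D/C; G] holding=A
     unstack(E, F) → towers=[B/F; D/C; G/A] holding=E
     unstack(C, D) → towers=[B/F/E; D; G/A] holding=C  ← match

unstack(C, D)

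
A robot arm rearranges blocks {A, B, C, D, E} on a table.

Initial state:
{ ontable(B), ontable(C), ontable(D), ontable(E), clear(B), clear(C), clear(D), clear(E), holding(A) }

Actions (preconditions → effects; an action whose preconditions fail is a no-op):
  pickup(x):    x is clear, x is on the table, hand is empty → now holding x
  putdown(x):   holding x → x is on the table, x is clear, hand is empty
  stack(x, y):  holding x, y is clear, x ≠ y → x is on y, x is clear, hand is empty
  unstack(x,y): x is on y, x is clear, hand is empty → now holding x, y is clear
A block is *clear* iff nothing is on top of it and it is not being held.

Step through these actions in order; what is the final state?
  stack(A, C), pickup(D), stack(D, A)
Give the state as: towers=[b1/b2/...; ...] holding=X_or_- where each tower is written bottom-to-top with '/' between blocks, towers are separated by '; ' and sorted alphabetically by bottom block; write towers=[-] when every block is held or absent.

step 1 (stack(A, C)): towers=[B; C/A; D; E] holding=-
step 2 (pickup(D)): towers=[B; C/A; E] holding=D
step 3 (stack(D, A)): towers=[B; C/A/D; E] holding=-

towers=[B; C/A/D; E] holding=-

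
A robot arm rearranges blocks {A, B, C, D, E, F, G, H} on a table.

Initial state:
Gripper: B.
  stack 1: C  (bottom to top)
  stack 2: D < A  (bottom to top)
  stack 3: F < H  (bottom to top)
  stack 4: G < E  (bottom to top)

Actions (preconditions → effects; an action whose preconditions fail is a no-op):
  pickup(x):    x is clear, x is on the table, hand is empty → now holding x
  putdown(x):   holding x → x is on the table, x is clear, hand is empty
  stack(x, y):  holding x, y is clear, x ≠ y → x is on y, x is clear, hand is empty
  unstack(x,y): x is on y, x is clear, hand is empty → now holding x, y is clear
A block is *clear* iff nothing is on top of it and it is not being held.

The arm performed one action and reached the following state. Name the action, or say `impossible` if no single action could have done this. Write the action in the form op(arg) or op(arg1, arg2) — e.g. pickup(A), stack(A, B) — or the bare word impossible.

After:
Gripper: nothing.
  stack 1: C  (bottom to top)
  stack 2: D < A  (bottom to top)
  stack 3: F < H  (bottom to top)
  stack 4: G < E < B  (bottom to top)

target: towers=[C; D/A; F/H; G/E/B] holding=-
        putdown(B) → towers=[B; C; D/A; F/H; G/E] holding=-
       stack(B, A) → towers=[C; D/A/B; F/H; G/E] holding=-
       stack(B, E) → towers=[C; D/A; F/H; G/E/B] holding=-  ← match
       stack(B, H) → towers=[C; D/A; F/H/B; G/E] holding=-
       stack(B, C) → towers=[C/B; D/A; F/H; G/E] holding=-

stack(B, E)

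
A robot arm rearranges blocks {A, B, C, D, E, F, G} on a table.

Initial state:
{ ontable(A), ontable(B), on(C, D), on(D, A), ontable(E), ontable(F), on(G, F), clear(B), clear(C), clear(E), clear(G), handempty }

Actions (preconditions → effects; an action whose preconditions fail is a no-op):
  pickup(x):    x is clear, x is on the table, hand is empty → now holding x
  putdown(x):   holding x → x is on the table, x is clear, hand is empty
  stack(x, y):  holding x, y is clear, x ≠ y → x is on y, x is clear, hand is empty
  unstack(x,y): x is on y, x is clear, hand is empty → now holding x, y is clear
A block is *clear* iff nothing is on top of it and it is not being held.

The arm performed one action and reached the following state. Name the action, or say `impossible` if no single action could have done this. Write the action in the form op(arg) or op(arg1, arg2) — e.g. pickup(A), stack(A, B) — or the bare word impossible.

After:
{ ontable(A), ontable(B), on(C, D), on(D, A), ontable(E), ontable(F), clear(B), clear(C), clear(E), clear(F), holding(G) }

target: towers=[A/D/C; B; E; F] holding=G
         pickup(B) → towers=[A/D/C; E; F/G] holding=B
     unstack(G, F) → towers=[A/D/C; B; E; F] holding=G  ← match
         pickup(E) → towers=[A/D/C; B; F/G] holding=E
     unstack(C, D) → towers=[A/D; B; E; F/G] holding=C

unstack(G, F)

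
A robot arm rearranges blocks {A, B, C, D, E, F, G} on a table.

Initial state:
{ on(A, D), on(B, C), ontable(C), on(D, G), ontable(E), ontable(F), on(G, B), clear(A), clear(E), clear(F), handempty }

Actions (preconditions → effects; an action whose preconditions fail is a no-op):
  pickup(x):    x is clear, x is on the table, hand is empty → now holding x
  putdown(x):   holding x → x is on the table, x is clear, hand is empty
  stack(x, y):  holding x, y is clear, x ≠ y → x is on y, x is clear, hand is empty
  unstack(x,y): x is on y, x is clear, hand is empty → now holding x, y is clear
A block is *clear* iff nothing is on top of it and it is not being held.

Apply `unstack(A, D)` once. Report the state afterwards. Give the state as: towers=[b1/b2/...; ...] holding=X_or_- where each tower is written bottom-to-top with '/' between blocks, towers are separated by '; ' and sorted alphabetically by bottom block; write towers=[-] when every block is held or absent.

towers=[C/B/G/D; E; F] holding=A

before: towers=[C/B/G/D/A; E; F] holding=-
pre[unstack(A, D)]: on(A,D) ✓, clear(A) ✓, handempty ✓
all met → apply unstack(A, D)
after:  towers=[C/B/G/D; E; F] holding=A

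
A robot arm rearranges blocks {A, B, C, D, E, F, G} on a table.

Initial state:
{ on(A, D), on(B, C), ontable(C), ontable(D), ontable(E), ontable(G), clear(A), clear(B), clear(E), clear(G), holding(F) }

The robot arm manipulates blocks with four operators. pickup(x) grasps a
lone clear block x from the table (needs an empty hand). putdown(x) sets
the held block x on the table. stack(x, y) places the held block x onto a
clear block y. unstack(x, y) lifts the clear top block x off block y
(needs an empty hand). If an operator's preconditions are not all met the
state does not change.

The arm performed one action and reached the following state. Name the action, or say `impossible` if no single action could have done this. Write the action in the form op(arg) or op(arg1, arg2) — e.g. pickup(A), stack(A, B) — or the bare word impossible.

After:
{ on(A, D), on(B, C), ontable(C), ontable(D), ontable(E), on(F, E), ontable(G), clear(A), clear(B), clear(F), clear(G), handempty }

stack(F, E)

target: towers=[C/B; D/A; E/F; G] holding=-
        putdown(F) → towers=[C/B; D/A; E; F; G] holding=-
       stack(F, B) → towers=[C/B/F; D/A; E; G] holding=-
       stack(F, G) → towers=[C/B; D/A; E; G/F] holding=-
       stack(F, A) → towers=[C/B; D/A/F; E; G] holding=-
       stack(F, E) → towers=[C/B; D/A; E/F; G] holding=-  ← match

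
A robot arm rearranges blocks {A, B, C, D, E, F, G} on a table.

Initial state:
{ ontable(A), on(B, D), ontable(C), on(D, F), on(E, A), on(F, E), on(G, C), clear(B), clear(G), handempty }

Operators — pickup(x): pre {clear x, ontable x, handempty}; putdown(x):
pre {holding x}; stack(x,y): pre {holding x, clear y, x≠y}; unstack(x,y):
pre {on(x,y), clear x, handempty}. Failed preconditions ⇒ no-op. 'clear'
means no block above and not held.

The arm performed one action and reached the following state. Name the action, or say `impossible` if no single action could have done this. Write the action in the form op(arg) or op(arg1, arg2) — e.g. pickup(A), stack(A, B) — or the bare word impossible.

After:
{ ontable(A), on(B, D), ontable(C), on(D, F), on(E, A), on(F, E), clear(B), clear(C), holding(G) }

target: towers=[A/E/F/D/B; C] holding=G
     unstack(B, D) → towers=[A/E/F/D; C/G] holding=B
     unstack(G, C) → towers=[A/E/F/D/B; C] holding=G  ← match

unstack(G, C)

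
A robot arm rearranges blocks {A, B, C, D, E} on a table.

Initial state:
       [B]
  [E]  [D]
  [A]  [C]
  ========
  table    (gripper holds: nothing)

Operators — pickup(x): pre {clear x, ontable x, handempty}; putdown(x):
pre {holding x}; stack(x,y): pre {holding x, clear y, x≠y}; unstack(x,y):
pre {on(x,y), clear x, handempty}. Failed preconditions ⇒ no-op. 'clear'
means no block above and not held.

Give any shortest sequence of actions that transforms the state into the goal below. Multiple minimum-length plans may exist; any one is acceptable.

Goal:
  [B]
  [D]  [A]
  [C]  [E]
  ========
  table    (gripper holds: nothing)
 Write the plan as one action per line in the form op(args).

unstack(E, A)
putdown(E)
pickup(A)
stack(A, E)

step 1 (unstack(E, A)): towers=[A; C/D/B] holding=E
step 2 (putdown(E)): towers=[A; C/D/B; E] holding=-
step 3 (pickup(A)): towers=[C/D/B; E] holding=A
step 4 (stack(A, E)): towers=[C/D/B; E/A] holding=-
goal check: towers=[C/D/B; E/A] holding=- — reached (length 4, optimal by BFS)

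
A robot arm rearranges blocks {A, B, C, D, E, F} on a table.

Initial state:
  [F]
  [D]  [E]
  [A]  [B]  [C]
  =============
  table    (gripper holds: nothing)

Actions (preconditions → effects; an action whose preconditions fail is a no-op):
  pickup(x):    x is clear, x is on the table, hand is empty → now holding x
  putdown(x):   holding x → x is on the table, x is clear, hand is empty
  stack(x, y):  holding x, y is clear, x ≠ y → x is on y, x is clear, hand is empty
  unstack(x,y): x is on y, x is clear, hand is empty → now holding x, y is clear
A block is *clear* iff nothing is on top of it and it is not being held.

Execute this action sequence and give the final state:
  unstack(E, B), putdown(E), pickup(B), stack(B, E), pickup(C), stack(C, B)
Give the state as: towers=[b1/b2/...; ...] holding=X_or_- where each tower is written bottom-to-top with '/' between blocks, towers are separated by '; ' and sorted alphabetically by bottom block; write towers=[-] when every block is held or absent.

towers=[A/D/F; E/B/C] holding=-

step 1 (unstack(E, B)): towers=[A/D/F; B; C] holding=E
step 2 (putdown(E)): towers=[A/D/F; B; C; E] holding=-
step 3 (pickup(B)): towers=[A/D/F; C; E] holding=B
step 4 (stack(B, E)): towers=[A/D/F; C; E/B] holding=-
step 5 (pickup(C)): towers=[A/D/F; E/B] holding=C
step 6 (stack(C, B)): towers=[A/D/F; E/B/C] holding=-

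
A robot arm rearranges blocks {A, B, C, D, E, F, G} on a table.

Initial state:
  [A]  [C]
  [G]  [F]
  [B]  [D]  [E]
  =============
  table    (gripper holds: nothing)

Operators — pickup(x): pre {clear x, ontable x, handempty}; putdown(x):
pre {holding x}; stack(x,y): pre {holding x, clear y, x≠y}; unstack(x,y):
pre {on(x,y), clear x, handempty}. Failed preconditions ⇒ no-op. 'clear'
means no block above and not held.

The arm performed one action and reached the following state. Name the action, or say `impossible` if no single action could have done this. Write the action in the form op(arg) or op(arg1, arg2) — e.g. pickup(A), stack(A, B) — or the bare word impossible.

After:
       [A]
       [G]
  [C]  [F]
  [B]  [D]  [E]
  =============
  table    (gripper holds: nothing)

target: towers=[B/C; D/F/G/A; E] holding=-
     unstack(A, G) → towers=[B/G; D/F/C; E] holding=A
         pickup(E) → towers=[B/G/A; D/F/C] holding=E
     unstack(C, F) → towers=[B/G/A; D/F; E] holding=C
none of the 3 applicable actions match → impossible

impossible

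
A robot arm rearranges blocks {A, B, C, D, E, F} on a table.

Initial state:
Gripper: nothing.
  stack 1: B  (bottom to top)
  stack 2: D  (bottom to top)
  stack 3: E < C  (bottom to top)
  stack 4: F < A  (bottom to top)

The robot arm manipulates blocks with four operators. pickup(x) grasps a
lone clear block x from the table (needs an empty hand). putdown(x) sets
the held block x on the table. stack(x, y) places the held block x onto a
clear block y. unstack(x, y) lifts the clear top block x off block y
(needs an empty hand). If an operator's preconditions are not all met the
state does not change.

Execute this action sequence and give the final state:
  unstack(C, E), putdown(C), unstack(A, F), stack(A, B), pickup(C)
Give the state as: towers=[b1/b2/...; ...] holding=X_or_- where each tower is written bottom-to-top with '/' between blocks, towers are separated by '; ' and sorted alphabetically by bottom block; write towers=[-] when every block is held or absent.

step 1 (unstack(C, E)): towers=[B; D; E; F/A] holding=C
step 2 (putdown(C)): towers=[B; C; D; E; F/A] holding=-
step 3 (unstack(A, F)): towers=[B; C; D; E; F] holding=A
step 4 (stack(A, B)): towers=[B/A; C; D; E; F] holding=-
step 5 (pickup(C)): towers=[B/A; D; E; F] holding=C

towers=[B/A; D; E; F] holding=C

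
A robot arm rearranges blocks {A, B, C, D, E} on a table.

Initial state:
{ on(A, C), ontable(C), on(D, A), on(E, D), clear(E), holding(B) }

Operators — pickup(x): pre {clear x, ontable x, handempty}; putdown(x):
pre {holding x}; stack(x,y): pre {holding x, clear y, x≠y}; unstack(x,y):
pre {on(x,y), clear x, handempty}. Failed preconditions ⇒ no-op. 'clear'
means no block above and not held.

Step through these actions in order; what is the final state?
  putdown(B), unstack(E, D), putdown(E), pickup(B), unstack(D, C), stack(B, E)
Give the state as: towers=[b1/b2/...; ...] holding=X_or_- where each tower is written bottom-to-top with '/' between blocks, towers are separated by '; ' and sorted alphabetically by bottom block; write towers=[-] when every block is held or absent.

step 1 (putdown(B)): towers=[B; C/A/D/E] holding=-
step 2 (unstack(E, D)): towers=[B; C/A/D] holding=E
step 3 (putdown(E)): towers=[B; C/A/D; E] holding=-
step 4 (pickup(B)): towers=[C/A/D; E] holding=B
step 5 (unstack(D, C)) [no-op]: towers=[C/A/D; E] holding=B
step 6 (stack(B, E)): towers=[C/A/D; E/B] holding=-

towers=[C/A/D; E/B] holding=-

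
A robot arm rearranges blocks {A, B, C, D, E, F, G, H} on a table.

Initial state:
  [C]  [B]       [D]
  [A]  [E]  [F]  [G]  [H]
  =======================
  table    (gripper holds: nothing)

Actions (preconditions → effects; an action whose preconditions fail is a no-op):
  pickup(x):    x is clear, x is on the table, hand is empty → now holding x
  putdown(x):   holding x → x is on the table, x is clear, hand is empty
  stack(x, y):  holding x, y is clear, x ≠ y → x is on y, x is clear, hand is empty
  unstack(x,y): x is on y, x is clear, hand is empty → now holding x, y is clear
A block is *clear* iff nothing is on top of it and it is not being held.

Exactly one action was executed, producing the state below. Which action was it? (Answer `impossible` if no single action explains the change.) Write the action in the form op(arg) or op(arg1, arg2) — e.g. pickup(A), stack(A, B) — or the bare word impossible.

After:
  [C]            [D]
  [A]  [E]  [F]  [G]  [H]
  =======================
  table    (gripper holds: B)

target: towers=[A/C; E; F; G/D; H] holding=B
         pickup(H) → towers=[A/C; E/B; F; G/D] holding=H
     unstack(B, E) → towers=[A/C; E; F; G/D; H] holding=B  ← match
         pickup(F) → towers=[A/C; E/B; G/D; H] holding=F
     unstack(D, G) → towers=[A/C; E/B; F; G; H] holding=D
     unstack(C, A) → towers=[A; E/B; F; G/D; H] holding=C

unstack(B, E)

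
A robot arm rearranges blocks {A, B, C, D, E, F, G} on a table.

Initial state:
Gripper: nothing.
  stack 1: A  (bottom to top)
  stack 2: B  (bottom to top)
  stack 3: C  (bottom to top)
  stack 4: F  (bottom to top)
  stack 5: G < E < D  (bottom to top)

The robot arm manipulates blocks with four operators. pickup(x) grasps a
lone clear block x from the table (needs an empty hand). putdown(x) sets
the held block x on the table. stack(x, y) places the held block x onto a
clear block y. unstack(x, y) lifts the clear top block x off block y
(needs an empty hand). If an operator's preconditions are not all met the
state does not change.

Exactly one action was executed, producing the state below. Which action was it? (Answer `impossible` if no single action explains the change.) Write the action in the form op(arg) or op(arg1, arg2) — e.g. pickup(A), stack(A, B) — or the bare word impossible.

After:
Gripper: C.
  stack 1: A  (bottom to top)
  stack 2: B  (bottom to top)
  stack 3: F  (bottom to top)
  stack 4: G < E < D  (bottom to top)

target: towers=[A; B; F; G/E/D] holding=C
         pickup(B) → towers=[A; C; F; G/E/D] holding=B
         pickup(F) → towers=[A; B; C; G/E/D] holding=F
     unstack(D, E) → towers=[A; B; C; F; G/E] holding=D
         pickup(A) → towers=[B; C; F; G/E/D] holding=A
         pickup(C) → towers=[A; B; F; G/E/D] holding=C  ← match

pickup(C)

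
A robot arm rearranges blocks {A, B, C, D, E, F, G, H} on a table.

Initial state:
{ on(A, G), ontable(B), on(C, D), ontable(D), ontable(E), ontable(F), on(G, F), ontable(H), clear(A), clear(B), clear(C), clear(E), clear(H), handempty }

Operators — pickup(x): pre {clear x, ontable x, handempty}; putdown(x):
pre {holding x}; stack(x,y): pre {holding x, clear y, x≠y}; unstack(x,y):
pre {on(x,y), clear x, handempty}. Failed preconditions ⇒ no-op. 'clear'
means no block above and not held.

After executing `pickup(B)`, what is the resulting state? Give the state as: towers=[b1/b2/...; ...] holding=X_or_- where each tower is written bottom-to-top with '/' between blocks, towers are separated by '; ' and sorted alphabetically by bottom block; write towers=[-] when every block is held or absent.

before: towers=[B; D/C; E; F/G/A; H] holding=-
pre[pickup(B)]: clear(B) ok, ontable(B) ok, handempty ok
all met → apply pickup(B)
after:  towers=[D/C; E; F/G/A; H] holding=B

towers=[D/C; E; F/G/A; H] holding=B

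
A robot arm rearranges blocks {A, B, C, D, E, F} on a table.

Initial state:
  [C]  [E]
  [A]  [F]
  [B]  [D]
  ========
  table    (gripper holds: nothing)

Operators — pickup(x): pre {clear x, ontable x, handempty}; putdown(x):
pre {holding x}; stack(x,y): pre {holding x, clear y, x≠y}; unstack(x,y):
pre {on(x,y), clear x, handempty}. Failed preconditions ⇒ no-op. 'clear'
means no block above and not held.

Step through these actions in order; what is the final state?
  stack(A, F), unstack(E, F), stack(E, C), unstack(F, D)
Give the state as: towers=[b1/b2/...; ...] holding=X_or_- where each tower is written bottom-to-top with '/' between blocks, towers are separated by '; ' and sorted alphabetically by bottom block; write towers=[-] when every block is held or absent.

step 1 (stack(A, F)) [no-op]: towers=[B/A/C; D/F/E] holding=-
step 2 (unstack(E, F)): towers=[B/A/C; D/F] holding=E
step 3 (stack(E, C)): towers=[B/A/C/E; D/F] holding=-
step 4 (unstack(F, D)): towers=[B/A/C/E; D] holding=F

towers=[B/A/C/E; D] holding=F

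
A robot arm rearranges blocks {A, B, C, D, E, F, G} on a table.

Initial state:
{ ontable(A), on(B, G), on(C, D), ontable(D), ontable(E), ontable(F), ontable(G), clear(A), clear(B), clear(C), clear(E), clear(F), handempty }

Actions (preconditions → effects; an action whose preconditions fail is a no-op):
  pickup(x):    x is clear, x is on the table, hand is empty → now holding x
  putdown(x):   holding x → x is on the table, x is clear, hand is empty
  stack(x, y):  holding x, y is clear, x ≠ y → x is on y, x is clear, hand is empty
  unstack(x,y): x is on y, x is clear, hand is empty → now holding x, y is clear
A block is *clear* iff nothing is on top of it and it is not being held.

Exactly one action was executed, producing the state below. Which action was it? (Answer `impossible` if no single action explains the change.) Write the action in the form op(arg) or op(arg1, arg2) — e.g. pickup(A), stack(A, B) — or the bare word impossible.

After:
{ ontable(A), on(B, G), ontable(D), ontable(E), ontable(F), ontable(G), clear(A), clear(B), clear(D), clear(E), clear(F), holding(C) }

target: towers=[A; D; E; F; G/B] holding=C
     unstack(B, G) → towers=[A; D/C; E; F; G] holding=B
         pickup(F) → towers=[A; D/C; E; G/B] holding=F
         pickup(A) → towers=[D/C; E; F; G/B] holding=A
         pickup(E) → towers=[A; D/C; F; G/B] holding=E
     unstack(C, D) → towers=[A; D; E; F; G/B] holding=C  ← match

unstack(C, D)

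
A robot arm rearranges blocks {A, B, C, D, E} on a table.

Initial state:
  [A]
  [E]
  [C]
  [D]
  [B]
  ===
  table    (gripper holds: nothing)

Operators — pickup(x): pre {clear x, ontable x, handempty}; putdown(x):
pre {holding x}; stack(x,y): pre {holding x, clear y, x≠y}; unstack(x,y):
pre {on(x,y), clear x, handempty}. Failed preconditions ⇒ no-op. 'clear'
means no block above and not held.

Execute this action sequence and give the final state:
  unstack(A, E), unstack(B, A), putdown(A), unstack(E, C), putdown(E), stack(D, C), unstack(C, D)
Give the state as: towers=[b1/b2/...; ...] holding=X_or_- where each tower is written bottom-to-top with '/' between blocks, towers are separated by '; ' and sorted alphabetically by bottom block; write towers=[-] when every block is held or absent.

step 1 (unstack(A, E)): towers=[B/D/C/E] holding=A
step 2 (unstack(B, A)) [no-op]: towers=[B/D/C/E] holding=A
step 3 (putdown(A)): towers=[A; B/D/C/E] holding=-
step 4 (unstack(E, C)): towers=[A; B/D/C] holding=E
step 5 (putdown(E)): towers=[A; B/D/C; E] holding=-
step 6 (stack(D, C)) [no-op]: towers=[A; B/D/C; E] holding=-
step 7 (unstack(C, D)): towers=[A; B/D; E] holding=C

towers=[A; B/D; E] holding=C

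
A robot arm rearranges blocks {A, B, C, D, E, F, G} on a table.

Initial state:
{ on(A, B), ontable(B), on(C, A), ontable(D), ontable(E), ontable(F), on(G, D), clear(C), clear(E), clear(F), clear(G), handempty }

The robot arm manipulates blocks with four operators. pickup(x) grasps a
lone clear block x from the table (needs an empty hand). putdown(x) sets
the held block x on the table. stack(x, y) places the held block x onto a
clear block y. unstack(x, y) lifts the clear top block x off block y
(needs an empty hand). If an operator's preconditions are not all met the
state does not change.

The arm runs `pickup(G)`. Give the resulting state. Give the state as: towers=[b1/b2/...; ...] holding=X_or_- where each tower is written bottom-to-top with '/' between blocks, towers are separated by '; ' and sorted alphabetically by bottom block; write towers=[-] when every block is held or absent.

towers=[B/A/C; D/G; E; F] holding=-

before: towers=[B/A/C; D/G; E; F] holding=-
pre[pickup(G)]: clear(G) ok, ontable(G) fail, handempty ok
ontable(G) unmet → pickup(G) is a no-op
after:  towers=[B/A/C; D/G; E; F] holding=-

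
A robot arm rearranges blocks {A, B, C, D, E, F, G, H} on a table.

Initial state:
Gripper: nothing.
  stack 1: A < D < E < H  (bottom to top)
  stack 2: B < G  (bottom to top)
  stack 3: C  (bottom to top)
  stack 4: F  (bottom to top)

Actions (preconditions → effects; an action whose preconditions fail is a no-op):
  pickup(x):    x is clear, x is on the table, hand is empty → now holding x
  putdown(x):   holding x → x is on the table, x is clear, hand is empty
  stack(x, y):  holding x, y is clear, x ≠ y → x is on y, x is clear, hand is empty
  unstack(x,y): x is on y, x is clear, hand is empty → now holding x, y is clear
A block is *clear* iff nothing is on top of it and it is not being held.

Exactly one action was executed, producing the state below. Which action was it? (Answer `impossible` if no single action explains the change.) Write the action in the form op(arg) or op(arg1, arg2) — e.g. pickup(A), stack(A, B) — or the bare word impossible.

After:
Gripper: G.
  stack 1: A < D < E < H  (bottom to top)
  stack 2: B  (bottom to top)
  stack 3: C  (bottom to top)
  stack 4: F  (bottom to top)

target: towers=[A/D/E/H; B; C; F] holding=G
     unstack(G, B) → towers=[A/D/E/H; B; C; F] holding=G  ← match
     unstack(H, E) → towers=[A/D/E; B/G; C; F] holding=H
         pickup(F) → towers=[A/D/E/H; B/G; C] holding=F
         pickup(C) → towers=[A/D/E/H; B/G; F] holding=C

unstack(G, B)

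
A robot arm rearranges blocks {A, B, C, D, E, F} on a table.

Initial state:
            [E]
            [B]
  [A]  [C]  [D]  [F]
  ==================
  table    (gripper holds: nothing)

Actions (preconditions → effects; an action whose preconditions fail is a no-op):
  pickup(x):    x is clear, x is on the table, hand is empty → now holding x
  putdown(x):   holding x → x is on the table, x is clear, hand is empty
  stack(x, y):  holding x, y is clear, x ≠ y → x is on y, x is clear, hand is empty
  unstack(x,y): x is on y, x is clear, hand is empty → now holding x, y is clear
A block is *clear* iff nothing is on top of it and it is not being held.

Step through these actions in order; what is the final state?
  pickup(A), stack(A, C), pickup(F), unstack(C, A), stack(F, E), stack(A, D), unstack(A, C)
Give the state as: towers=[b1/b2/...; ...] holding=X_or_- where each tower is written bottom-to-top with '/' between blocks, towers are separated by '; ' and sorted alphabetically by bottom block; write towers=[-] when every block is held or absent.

step 1 (pickup(A)): towers=[C; D/B/E; F] holding=A
step 2 (stack(A, C)): towers=[C/A; D/B/E; F] holding=-
step 3 (pickup(F)): towers=[C/A; D/B/E] holding=F
step 4 (unstack(C, A)) [no-op]: towers=[C/A; D/B/E] holding=F
step 5 (stack(F, E)): towers=[C/A; D/B/E/F] holding=-
step 6 (stack(A, D)) [no-op]: towers=[C/A; D/B/E/F] holding=-
step 7 (unstack(A, C)): towers=[C; D/B/E/F] holding=A

towers=[C; D/B/E/F] holding=A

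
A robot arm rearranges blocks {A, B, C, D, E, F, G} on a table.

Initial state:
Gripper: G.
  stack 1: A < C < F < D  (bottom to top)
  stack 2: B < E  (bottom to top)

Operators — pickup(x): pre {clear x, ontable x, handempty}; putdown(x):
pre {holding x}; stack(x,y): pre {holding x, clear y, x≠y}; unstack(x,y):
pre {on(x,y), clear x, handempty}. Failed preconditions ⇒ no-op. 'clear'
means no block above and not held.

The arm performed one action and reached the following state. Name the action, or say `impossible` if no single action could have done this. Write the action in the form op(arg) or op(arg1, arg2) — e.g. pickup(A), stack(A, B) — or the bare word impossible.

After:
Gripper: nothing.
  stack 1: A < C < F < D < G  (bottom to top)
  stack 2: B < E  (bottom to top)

target: towers=[A/C/F/D/G; B/E] holding=-
        putdown(G) → towers=[A/C/F/D; B/E; G] holding=-
       stack(G, D) → towers=[A/C/F/D/G; B/E] holding=-  ← match
       stack(G, E) → towers=[A/C/F/D; B/E/G] holding=-

stack(G, D)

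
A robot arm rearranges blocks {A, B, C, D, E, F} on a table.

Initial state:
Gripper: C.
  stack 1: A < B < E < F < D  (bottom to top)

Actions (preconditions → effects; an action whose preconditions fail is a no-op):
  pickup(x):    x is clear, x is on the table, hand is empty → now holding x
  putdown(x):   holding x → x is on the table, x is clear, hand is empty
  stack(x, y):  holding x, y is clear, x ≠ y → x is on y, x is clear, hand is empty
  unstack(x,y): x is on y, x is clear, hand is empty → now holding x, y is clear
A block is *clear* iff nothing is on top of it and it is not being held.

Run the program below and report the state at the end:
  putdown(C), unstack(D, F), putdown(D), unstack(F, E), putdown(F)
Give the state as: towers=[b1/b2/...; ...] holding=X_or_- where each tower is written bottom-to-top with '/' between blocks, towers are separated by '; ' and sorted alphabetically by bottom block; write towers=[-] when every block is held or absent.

step 1 (putdown(C)): towers=[A/B/E/F/D; C] holding=-
step 2 (unstack(D, F)): towers=[A/B/E/F; C] holding=D
step 3 (putdown(D)): towers=[A/B/E/F; C; D] holding=-
step 4 (unstack(F, E)): towers=[A/B/E; C; D] holding=F
step 5 (putdown(F)): towers=[A/B/E; C; D; F] holding=-

towers=[A/B/E; C; D; F] holding=-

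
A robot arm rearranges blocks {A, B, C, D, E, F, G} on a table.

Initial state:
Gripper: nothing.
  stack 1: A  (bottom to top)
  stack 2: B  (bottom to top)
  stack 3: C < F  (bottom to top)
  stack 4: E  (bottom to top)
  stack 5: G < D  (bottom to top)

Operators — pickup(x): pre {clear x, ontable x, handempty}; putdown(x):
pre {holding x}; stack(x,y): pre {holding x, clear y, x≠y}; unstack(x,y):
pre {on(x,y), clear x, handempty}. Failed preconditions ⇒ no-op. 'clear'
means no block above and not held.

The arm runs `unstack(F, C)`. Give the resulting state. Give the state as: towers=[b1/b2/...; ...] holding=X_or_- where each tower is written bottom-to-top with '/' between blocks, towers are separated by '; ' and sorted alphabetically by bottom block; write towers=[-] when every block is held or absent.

towers=[A; B; C; E; G/D] holding=F

before: towers=[A; B; C/F; E; G/D] holding=-
pre[unstack(F, C)]: on(F,C) ok, clear(F) ok, handempty ok
all met → apply unstack(F, C)
after:  towers=[A; B; C; E; G/D] holding=F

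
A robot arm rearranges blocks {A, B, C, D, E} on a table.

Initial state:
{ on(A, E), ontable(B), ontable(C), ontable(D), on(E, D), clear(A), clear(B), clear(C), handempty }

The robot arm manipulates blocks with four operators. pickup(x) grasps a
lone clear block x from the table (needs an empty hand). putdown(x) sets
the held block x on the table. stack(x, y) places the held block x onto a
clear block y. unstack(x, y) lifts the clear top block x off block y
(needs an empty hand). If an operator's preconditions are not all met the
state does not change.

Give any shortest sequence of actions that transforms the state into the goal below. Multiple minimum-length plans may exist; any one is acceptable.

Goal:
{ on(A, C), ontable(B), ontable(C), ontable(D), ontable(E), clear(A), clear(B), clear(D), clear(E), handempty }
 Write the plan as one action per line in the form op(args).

unstack(A, E)
stack(A, C)
unstack(E, D)
putdown(E)

step 1 (unstack(A, E)): towers=[B; C; D/E] holding=A
step 2 (stack(A, C)): towers=[B; C/A; D/E] holding=-
step 3 (unstack(E, D)): towers=[B; C/A; D] holding=E
step 4 (putdown(E)): towers=[B; C/A; D; E] holding=-
goal check: towers=[B; C/A; D; E] holding=- — reached (length 4, optimal by BFS)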